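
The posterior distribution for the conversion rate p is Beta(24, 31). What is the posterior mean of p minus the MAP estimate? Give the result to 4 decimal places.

0.0024

Mode = (24−1)/(24+31−2) = 23/53 = 0.4340.
Mean = 24/(24+31) = 24/55 = 0.4364.
Difference = 0.4364 − 0.4340 = 0.0024.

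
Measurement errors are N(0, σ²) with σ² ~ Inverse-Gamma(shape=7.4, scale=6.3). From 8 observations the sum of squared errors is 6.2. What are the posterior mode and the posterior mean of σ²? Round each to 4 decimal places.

Posterior: Inverse-Gamma(shape = 7.4+8/2 = 11.4, scale = 6.3+6.2/2 = 9.4).
Mode = β/(α+1) = 9.4/12.4 = 0.7581.
Mean = β/(α−1) = 9.4/10.4 = 0.9038.

MAP: 0.7581. Posterior mean: 0.9038.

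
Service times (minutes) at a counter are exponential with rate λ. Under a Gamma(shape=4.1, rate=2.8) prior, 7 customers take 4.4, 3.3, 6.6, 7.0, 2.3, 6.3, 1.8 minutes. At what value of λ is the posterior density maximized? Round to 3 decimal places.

Σ times = 31.7. Posterior: Gamma(shape = 4.1+7 = 11.1, rate = 2.8+31.7 = 34.5).
Mode = (α−1)/β = 10.1/34.5 = 0.293.
Mean = α/β = 11.1/34.5 = 0.322.
This is the posterior mode — the MAP estimate.

0.293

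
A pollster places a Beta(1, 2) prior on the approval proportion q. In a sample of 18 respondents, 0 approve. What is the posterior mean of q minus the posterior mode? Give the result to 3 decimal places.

0.048

Posterior: Beta(1+0, 2+18) = Beta(1, 20).
Since α = 1 ≤ 1 and β > 1, the Beta density is monotone decreasing on [0,1]; the mode is at 0.
Mean = 1/(1+20) = 0.048.
Difference = 0.048 − 0.000 = 0.048.
The posterior is right-skewed, so the mean exceeds the mode.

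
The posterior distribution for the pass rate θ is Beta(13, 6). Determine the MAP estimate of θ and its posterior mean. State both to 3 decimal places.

MAP = 0.706; posterior mean = 0.684

Mode = (13−1)/(13+6−2) = 12/17 = 0.706.
Mean = 13/(13+6) = 13/19 = 0.684.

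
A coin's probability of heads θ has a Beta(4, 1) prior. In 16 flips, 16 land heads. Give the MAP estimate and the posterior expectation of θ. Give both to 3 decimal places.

MAP estimate = 1.000, posterior expectation = 0.952

Posterior: Beta(4+16, 1+0) = Beta(20, 1).
Since β = 1 ≤ 1 and α > 1, the Beta density is monotone increasing on [0,1]; the mode is at 1.
Mean = 20/(20+1) = 0.952.
The mean is pulled below the mode by the posterior's left skew.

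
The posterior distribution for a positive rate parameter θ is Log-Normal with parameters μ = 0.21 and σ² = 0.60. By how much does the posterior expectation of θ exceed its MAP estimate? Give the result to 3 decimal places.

0.988

Mode = exp(μ − σ²) = exp(-0.39) = 0.677.
Mean = exp(μ + σ²/2) = exp(0.510) = 1.665.
Difference = 1.665 − 0.677 = 0.988.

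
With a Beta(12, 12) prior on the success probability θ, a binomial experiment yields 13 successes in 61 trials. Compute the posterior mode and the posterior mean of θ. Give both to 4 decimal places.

MAP = 0.2892, posterior mean = 0.2941

Posterior: Beta(12+13, 12+48) = Beta(25, 60).
Mode = (25−1)/(25+60−2) = 24/83 = 0.2892.
Mean = 25/(25+60) = 25/85 = 0.2941.
The mean is pulled above the mode by the posterior's right skew.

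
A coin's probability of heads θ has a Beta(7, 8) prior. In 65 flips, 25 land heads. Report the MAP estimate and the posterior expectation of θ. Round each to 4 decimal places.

Posterior: Beta(7+25, 8+40) = Beta(32, 48).
Mode = (32−1)/(32+48−2) = 31/78 = 0.3974.
Mean = 32/(32+48) = 32/80 = 0.4000.

MAP = 0.3974; posterior mean = 0.4000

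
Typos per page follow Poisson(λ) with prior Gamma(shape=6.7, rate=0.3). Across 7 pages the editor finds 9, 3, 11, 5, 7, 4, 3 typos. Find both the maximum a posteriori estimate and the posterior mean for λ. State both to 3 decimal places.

Σ counts = 42. Posterior: Gamma(shape = 6.7+42 = 48.7, rate = 0.3+7 = 7.3).
Mode = (α−1)/β = 47.7/7.3 = 6.534.
Mean = α/β = 48.7/7.3 = 6.671.
Right-skewed posterior ⇒ mode < mean.

MAP: 6.534. Posterior mean: 6.671.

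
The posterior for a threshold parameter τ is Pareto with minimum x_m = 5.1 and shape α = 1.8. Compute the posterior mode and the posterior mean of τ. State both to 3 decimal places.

MAP = 5.100; posterior mean = 11.475

The Pareto density is strictly decreasing on [x_m, ∞), so the mode is x_m = 5.100.
Mean = α·x_m/(α−1) = 1.8·5.1/0.8 = 11.475.
Right-skewed posterior ⇒ mode < mean.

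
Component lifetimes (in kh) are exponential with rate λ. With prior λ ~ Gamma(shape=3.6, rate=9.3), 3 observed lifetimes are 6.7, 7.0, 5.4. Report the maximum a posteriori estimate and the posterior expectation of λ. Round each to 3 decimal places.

MAP = 0.197; posterior mean = 0.232

Σ times = 19.1. Posterior: Gamma(shape = 3.6+3 = 6.6, rate = 9.3+19.1 = 28.4).
Mode = (α−1)/β = 5.6/28.4 = 0.197.
Mean = α/β = 6.6/28.4 = 0.232.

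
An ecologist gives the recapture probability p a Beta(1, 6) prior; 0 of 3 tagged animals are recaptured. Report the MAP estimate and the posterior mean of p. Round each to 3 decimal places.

MAP = 0.000, posterior mean = 0.100

Posterior: Beta(1+0, 6+3) = Beta(1, 9).
Since α = 1 ≤ 1 and β > 1, the Beta density is monotone decreasing on [0,1]; the mode is at 0.
Mean = 1/(1+9) = 0.100.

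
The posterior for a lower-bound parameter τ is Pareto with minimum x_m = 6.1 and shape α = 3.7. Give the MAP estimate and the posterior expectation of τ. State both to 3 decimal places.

The Pareto density is strictly decreasing on [x_m, ∞), so the mode is x_m = 6.100.
Mean = α·x_m/(α−1) = 3.7·6.1/2.7 = 8.359.

MAP = 6.100; posterior mean = 8.359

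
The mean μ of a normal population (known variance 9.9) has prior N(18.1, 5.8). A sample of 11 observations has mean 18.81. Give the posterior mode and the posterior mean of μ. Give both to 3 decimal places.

MAP = 18.715; posterior mean = 18.715

Posterior for μ is Normal. Precision-weighted mean: (1/5.8·18.1 + 11/9.9·18.81) / (1/5.8 + 11/9.9) = 18.715.
A Normal posterior is symmetric, so mode = mean.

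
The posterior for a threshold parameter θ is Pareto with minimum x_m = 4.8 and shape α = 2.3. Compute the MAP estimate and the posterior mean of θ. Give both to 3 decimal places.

θ_MAP = 4.800, E[θ|data] = 8.492

The Pareto density is strictly decreasing on [x_m, ∞), so the mode is x_m = 4.800.
Mean = α·x_m/(α−1) = 2.3·4.8/1.3 = 8.492.
The posterior is right-skewed, so the mean exceeds the mode.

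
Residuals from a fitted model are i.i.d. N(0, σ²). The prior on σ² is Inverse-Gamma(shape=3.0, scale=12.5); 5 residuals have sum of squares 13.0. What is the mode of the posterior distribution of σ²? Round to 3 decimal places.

2.923

Posterior: Inverse-Gamma(shape = 3.0+5/2 = 5.5, scale = 12.5+13.0/2 = 19.0).
Mode = β/(α+1) = 19.0/6.5 = 2.923.
Mean = β/(α−1) = 19.0/4.5 = 4.222.
This is the posterior mode — the MAP estimate.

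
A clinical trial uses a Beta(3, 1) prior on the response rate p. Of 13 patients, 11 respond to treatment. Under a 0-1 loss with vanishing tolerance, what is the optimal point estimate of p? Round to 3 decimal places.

0.867

Posterior: Beta(3+11, 1+2) = Beta(14, 3).
Mode = (14−1)/(14+3−2) = 13/15 = 0.867.
Mean = 14/(14+3) = 14/17 = 0.824.
This is the posterior mode — the MAP estimate.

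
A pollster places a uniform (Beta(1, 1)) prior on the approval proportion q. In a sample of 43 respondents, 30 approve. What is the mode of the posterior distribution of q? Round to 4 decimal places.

0.6977

Posterior: Beta(1+30, 1+13) = Beta(31, 14).
Mode = (31−1)/(31+14−2) = 30/43 = 0.6977.
With a flat prior the MAP equals the MLE, 30/43.
Mean = 31/(31+14) = 31/45 = 0.6889.
This is the posterior mode — the MAP estimate.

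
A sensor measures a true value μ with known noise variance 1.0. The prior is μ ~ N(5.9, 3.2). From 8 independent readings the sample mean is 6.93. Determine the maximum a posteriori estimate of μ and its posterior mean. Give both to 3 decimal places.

maximum a posteriori estimate = 6.891, posterior mean = 6.891

Posterior for μ is Normal. Precision-weighted mean: (1/3.2·5.9 + 8/1.0·6.93) / (1/3.2 + 8/1.0) = 6.891.
A Normal posterior is symmetric, so mode = mean.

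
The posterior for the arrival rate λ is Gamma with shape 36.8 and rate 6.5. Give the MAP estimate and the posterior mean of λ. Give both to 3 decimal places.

Mode = (α−1)/β = 35.8/6.5 = 5.508.
Mean = α/β = 36.8/6.5 = 5.662.
Right-skewed posterior ⇒ mode < mean.

λ_MAP = 5.508, E[λ|data] = 5.662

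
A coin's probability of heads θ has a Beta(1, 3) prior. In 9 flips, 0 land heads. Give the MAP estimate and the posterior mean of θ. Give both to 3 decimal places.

MAP estimate = 0.000, posterior mean = 0.077

Posterior: Beta(1+0, 3+9) = Beta(1, 12).
Since α = 1 ≤ 1 and β > 1, the Beta density is monotone decreasing on [0,1]; the mode is at 0.
Mean = 1/(1+12) = 0.077.
Mean > mode: the posterior has a right tail.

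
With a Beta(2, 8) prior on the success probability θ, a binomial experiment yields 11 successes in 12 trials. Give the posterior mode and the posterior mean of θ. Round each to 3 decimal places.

Posterior: Beta(2+11, 8+1) = Beta(13, 9).
Mode = (13−1)/(13+9−2) = 12/20 = 0.600.
Mean = 13/(13+9) = 13/22 = 0.591.

MAP = 0.600, posterior mean = 0.591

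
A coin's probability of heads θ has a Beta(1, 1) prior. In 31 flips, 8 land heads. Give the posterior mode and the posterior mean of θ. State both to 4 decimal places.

posterior mode = 0.2581, posterior mean = 0.2727

Posterior: Beta(1+8, 1+23) = Beta(9, 24).
Mode = (9−1)/(9+24−2) = 8/31 = 0.2581.
With a flat prior the MAP equals the MLE, 8/31.
Mean = 9/(9+24) = 9/33 = 0.2727.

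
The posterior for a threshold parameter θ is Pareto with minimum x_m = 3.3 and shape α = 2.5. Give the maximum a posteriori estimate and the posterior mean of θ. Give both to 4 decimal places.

MAP: 3.3000. Posterior mean: 5.5000.

The Pareto density is strictly decreasing on [x_m, ∞), so the mode is x_m = 3.3000.
Mean = α·x_m/(α−1) = 2.5·3.3/1.5 = 5.5000.
Mean > mode: the posterior has a right tail.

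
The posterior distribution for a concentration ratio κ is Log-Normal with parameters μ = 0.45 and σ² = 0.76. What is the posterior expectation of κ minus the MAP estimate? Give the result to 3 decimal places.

1.560

Mode = exp(μ − σ²) = exp(-0.31) = 0.733.
Mean = exp(μ + σ²/2) = exp(0.830) = 2.293.
Difference = 2.293 − 0.733 = 1.560.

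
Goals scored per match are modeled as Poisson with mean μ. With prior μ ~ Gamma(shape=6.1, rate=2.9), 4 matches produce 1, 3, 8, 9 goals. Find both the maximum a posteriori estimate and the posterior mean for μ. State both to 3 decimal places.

Σ counts = 21. Posterior: Gamma(shape = 6.1+21 = 27.1, rate = 2.9+4 = 6.9).
Mode = (α−1)/β = 26.1/6.9 = 3.783.
Mean = α/β = 27.1/6.9 = 3.928.

μ_MAP = 3.783, E[μ|data] = 3.928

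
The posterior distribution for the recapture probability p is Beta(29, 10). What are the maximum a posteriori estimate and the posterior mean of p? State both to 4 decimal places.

p_MAP = 0.7568, E[p|data] = 0.7436

Mode = (29−1)/(29+10−2) = 28/37 = 0.7568.
Mean = 29/(29+10) = 29/39 = 0.7436.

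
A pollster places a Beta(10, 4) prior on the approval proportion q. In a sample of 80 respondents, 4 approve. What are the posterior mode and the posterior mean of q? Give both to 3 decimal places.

Posterior: Beta(10+4, 4+76) = Beta(14, 80).
Mode = (14−1)/(14+80−2) = 13/92 = 0.141.
Mean = 14/(14+80) = 14/94 = 0.149.
The mean is pulled above the mode by the posterior's right skew.

MAP = 0.141; posterior mean = 0.149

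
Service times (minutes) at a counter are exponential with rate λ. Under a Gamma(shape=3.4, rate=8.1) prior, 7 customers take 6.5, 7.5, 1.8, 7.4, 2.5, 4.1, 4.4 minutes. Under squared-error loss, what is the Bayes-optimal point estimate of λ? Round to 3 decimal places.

Σ times = 34.2. Posterior: Gamma(shape = 3.4+7 = 10.4, rate = 8.1+34.2 = 42.3).
Mode = (α−1)/β = 9.4/42.3 = 0.222.
Mean = α/β = 10.4/42.3 = 0.246.
Squared-error loss ⇒ the optimal estimator is the posterior mean.

0.246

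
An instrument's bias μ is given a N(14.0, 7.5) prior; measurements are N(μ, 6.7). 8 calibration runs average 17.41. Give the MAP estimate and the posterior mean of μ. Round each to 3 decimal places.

Posterior for μ is Normal. Precision-weighted mean: (1/7.5·14.0 + 8/6.7·17.41) / (1/7.5 + 8/6.7) = 17.067.
A Normal posterior is symmetric, so mode = mean.

MAP estimate = 17.067, posterior mean = 17.067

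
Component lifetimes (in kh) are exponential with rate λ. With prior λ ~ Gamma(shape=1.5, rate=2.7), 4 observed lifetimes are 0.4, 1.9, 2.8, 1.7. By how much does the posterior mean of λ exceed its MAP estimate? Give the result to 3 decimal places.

0.105

Σ times = 6.8. Posterior: Gamma(shape = 1.5+4 = 5.5, rate = 2.7+6.8 = 9.5).
Mode = (α−1)/β = 4.5/9.5 = 0.474.
Mean = α/β = 5.5/9.5 = 0.579.
Difference = 0.579 − 0.474 = 0.105.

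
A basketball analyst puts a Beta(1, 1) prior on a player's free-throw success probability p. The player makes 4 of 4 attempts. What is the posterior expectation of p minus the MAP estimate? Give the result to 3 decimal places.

Posterior: Beta(1+4, 1+0) = Beta(5, 1).
Since β = 1 ≤ 1 and α > 1, the Beta density is monotone increasing on [0,1]; the mode is at 1.
Mean = 5/(5+1) = 0.833.
Difference = 0.833 − 1.000 = -0.167.
The mean is pulled below the mode by the posterior's left skew.

-0.167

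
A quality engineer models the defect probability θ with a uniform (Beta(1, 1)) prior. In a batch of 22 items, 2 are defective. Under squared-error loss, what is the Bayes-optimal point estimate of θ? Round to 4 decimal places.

0.1250

Posterior: Beta(1+2, 1+20) = Beta(3, 21).
Mode = (3−1)/(3+21−2) = 2/22 = 0.0909.
With a flat prior the MAP equals the MLE, 2/22.
Mean = 3/(3+21) = 3/24 = 0.1250.
Squared-error loss ⇒ the optimal estimator is the posterior mean.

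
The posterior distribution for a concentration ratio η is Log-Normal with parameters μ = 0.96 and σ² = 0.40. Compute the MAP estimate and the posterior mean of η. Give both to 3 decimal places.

Mode = exp(μ − σ²) = exp(0.56) = 1.751.
Mean = exp(μ + σ²/2) = exp(1.160) = 3.190.
The mean is pulled above the mode by the posterior's right skew.

MAP = 1.751; posterior mean = 3.190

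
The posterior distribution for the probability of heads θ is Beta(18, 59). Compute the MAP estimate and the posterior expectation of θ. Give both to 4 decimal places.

MAP = 0.2267; posterior mean = 0.2338

Mode = (18−1)/(18+59−2) = 17/75 = 0.2267.
Mean = 18/(18+59) = 18/77 = 0.2338.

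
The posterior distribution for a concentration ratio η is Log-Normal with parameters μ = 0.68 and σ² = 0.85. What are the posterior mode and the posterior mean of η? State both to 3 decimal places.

Mode = exp(μ − σ²) = exp(-0.17) = 0.844.
Mean = exp(μ + σ²/2) = exp(1.105) = 3.019.
Right-skewed posterior ⇒ mode < mean.

MAP: 0.844. Posterior mean: 3.019.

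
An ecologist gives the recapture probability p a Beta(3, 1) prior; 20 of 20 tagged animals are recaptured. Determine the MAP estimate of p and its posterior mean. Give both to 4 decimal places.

MAP estimate = 1.0000, posterior mean = 0.9583

Posterior: Beta(3+20, 1+0) = Beta(23, 1).
Since β = 1 ≤ 1 and α > 1, the Beta density is monotone increasing on [0,1]; the mode is at 1.
Mean = 23/(23+1) = 0.9583.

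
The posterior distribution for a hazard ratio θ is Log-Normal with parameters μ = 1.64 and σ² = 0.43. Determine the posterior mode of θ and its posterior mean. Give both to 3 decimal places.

posterior mode = 3.353, posterior mean = 6.392

Mode = exp(μ − σ²) = exp(1.21) = 3.353.
Mean = exp(μ + σ²/2) = exp(1.855) = 6.392.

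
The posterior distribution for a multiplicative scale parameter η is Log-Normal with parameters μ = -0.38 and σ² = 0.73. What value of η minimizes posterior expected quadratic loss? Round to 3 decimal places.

0.985

Mode = exp(μ − σ²) = exp(-1.11) = 0.330.
Mean = exp(μ + σ²/2) = exp(-0.015) = 0.985.
Quadratic loss ⇒ the optimal estimator is the posterior mean.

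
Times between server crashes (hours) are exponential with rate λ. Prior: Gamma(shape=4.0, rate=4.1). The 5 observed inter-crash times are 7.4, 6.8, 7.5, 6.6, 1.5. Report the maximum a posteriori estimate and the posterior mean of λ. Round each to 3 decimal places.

Σ times = 29.8. Posterior: Gamma(shape = 4.0+5 = 9.0, rate = 4.1+29.8 = 33.9).
Mode = (α−1)/β = 8.0/33.9 = 0.236.
Mean = α/β = 9.0/33.9 = 0.265.

MAP: 0.236. Posterior mean: 0.265.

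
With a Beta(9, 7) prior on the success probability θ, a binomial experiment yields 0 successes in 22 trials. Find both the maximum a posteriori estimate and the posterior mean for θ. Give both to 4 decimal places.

Posterior: Beta(9+0, 7+22) = Beta(9, 29).
Mode = (9−1)/(9+29−2) = 8/36 = 0.2222.
Mean = 9/(9+29) = 9/38 = 0.2368.
Right-skewed posterior ⇒ mode < mean.

maximum a posteriori estimate = 0.2222, posterior mean = 0.2368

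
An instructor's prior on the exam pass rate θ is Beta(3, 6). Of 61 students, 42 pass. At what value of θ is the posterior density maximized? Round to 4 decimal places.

0.6471

Posterior: Beta(3+42, 6+19) = Beta(45, 25).
Mode = (45−1)/(45+25−2) = 44/68 = 0.6471.
Mean = 45/(45+25) = 45/70 = 0.6429.
This is the posterior mode — the MAP estimate.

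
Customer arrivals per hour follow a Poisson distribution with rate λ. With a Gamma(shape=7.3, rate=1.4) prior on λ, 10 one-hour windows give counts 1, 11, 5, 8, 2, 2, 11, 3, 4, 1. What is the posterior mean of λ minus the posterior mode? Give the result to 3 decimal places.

0.088

Σ counts = 48. Posterior: Gamma(shape = 7.3+48 = 55.3, rate = 1.4+10 = 11.4).
Mode = (α−1)/β = 54.3/11.4 = 4.763.
Mean = α/β = 55.3/11.4 = 4.851.
Difference = 4.851 − 4.763 = 0.088.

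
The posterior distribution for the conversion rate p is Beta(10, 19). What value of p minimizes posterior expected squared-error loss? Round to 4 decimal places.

Mode = (10−1)/(10+19−2) = 9/27 = 0.3333.
Mean = 10/(10+19) = 10/29 = 0.3448.
Squared-error loss ⇒ the optimal estimator is the posterior mean.

0.3448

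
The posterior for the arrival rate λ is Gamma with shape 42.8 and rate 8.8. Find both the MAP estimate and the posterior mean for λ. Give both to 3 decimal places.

MAP: 4.750. Posterior mean: 4.864.

Mode = (α−1)/β = 41.8/8.8 = 4.750.
Mean = α/β = 42.8/8.8 = 4.864.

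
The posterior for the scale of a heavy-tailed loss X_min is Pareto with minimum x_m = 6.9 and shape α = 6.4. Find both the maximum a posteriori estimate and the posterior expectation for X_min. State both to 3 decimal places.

X_min_MAP = 6.900, E[X_min|data] = 8.178

The Pareto density is strictly decreasing on [x_m, ∞), so the mode is x_m = 6.900.
Mean = α·x_m/(α−1) = 6.4·6.9/5.4 = 8.178.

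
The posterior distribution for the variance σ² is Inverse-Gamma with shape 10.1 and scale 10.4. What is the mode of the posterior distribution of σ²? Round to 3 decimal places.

Mode = β/(α+1) = 10.4/11.1 = 0.937.
Mean = β/(α−1) = 10.4/9.1 = 1.143.
This is the posterior mode — the MAP estimate.

0.937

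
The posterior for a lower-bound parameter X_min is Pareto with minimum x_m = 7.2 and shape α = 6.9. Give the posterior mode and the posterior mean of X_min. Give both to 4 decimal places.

The Pareto density is strictly decreasing on [x_m, ∞), so the mode is x_m = 7.2000.
Mean = α·x_m/(α−1) = 6.9·7.2/5.9 = 8.4203.
The mean is pulled above the mode by the posterior's right skew.

MAP = 7.2000; posterior mean = 8.4203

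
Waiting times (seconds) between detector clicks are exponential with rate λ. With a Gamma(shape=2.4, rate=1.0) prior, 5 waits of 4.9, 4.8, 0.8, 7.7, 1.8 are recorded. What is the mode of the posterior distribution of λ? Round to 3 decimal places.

Σ times = 20.0. Posterior: Gamma(shape = 2.4+5 = 7.4, rate = 1.0+20.0 = 21.0).
Mode = (α−1)/β = 6.4/21.0 = 0.305.
Mean = α/β = 7.4/21.0 = 0.352.
This is the posterior mode — the MAP estimate.

0.305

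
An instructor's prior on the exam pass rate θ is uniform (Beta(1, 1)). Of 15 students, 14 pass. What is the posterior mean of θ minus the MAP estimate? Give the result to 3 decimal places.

Posterior: Beta(1+14, 1+1) = Beta(15, 2).
Mode = (15−1)/(15+2−2) = 14/15 = 0.933.
With a flat prior the MAP equals the MLE, 14/15.
Mean = 15/(15+2) = 15/17 = 0.882.
Difference = 0.882 − 0.933 = -0.051.

-0.051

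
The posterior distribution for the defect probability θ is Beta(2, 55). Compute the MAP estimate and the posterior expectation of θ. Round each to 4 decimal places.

Mode = (2−1)/(2+55−2) = 1/55 = 0.0182.
Mean = 2/(2+55) = 2/57 = 0.0351.
Mean > mode: the posterior has a right tail.

MAP = 0.0182, posterior mean = 0.0351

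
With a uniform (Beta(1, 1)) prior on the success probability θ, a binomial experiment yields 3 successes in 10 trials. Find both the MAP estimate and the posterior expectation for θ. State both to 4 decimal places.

Posterior: Beta(1+3, 1+7) = Beta(4, 8).
Mode = (4−1)/(4+8−2) = 3/10 = 0.3000.
With a flat prior the MAP equals the MLE, 3/10.
Mean = 4/(4+8) = 4/12 = 0.3333.
The mean is pulled above the mode by the posterior's right skew.

MAP: 0.3000. Posterior mean: 0.3333.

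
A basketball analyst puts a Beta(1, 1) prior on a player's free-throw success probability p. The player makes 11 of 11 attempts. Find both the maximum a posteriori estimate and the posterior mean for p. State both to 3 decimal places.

Posterior: Beta(1+11, 1+0) = Beta(12, 1).
Since β = 1 ≤ 1 and α > 1, the Beta density is monotone increasing on [0,1]; the mode is at 1.
Mean = 12/(12+1) = 0.923.

MAP: 1.000. Posterior mean: 0.923.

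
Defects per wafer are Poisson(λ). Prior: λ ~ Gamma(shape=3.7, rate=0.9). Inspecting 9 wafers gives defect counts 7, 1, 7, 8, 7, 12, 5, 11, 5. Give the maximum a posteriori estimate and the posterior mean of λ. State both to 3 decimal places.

MAP = 6.636, posterior mean = 6.737

Σ counts = 63. Posterior: Gamma(shape = 3.7+63 = 66.7, rate = 0.9+9 = 9.9).
Mode = (α−1)/β = 65.7/9.9 = 6.636.
Mean = α/β = 66.7/9.9 = 6.737.
The posterior is right-skewed, so the mean exceeds the mode.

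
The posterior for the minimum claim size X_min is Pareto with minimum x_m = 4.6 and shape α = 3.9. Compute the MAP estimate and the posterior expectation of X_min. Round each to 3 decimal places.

MAP: 4.600. Posterior mean: 6.186.

The Pareto density is strictly decreasing on [x_m, ∞), so the mode is x_m = 4.600.
Mean = α·x_m/(α−1) = 3.9·4.6/2.9 = 6.186.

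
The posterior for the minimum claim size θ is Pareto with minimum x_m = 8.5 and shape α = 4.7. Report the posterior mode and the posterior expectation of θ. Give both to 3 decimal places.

The Pareto density is strictly decreasing on [x_m, ∞), so the mode is x_m = 8.500.
Mean = α·x_m/(α−1) = 4.7·8.5/3.7 = 10.797.

MAP: 8.500. Posterior mean: 10.797.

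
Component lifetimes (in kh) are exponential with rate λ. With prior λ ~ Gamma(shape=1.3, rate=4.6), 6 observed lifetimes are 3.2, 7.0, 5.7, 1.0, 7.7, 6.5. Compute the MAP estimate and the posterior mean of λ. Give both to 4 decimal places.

MAP: 0.1765. Posterior mean: 0.2045.

Σ times = 31.1. Posterior: Gamma(shape = 1.3+6 = 7.3, rate = 4.6+31.1 = 35.7).
Mode = (α−1)/β = 6.3/35.7 = 0.1765.
Mean = α/β = 7.3/35.7 = 0.2045.
Mean > mode: the posterior has a right tail.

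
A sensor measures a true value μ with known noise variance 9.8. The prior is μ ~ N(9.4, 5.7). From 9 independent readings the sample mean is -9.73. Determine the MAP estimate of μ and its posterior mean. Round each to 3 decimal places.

Posterior for μ is Normal. Precision-weighted mean: (1/5.7·9.4 + 9/9.8·-9.73) / (1/5.7 + 9/9.8) = -6.662.
A Normal posterior is symmetric, so mode = mean.

MAP = -6.662; posterior mean = -6.662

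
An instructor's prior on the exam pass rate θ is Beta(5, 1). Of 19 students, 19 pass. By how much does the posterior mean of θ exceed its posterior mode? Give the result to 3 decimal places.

-0.040

Posterior: Beta(5+19, 1+0) = Beta(24, 1).
Since β = 1 ≤ 1 and α > 1, the Beta density is monotone increasing on [0,1]; the mode is at 1.
Mean = 24/(24+1) = 0.960.
Difference = 0.960 − 1.000 = -0.040.
The mean is pulled below the mode by the posterior's left skew.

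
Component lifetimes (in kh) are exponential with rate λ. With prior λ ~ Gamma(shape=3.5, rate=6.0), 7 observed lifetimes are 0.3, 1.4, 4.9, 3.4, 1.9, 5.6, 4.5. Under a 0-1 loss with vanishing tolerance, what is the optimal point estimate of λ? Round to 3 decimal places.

Σ times = 22.0. Posterior: Gamma(shape = 3.5+7 = 10.5, rate = 6.0+22.0 = 28.0).
Mode = (α−1)/β = 9.5/28.0 = 0.339.
Mean = α/β = 10.5/28.0 = 0.375.
This is the posterior mode — the MAP estimate.

0.339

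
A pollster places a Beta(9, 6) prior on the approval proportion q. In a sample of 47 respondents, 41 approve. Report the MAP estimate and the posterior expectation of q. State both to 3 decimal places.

Posterior: Beta(9+41, 6+6) = Beta(50, 12).
Mode = (50−1)/(50+12−2) = 49/60 = 0.817.
Mean = 50/(50+12) = 50/62 = 0.806.
Left-skewed posterior ⇒ mean < mode.

MAP = 0.817, posterior mean = 0.806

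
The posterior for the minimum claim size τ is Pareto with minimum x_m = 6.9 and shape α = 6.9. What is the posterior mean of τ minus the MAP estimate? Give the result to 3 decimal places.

The Pareto density is strictly decreasing on [x_m, ∞), so the mode is x_m = 6.900.
Mean = α·x_m/(α−1) = 6.9·6.9/5.9 = 8.069.
Difference = 8.069 − 6.900 = 1.169.
Mean > mode: the posterior has a right tail.

1.169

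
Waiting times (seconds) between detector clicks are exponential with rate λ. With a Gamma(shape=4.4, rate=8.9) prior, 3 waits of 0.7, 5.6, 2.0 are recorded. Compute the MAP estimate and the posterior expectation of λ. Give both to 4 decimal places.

MAP: 0.3721. Posterior mean: 0.4302.

Σ times = 8.3. Posterior: Gamma(shape = 4.4+3 = 7.4, rate = 8.9+8.3 = 17.2).
Mode = (α−1)/β = 6.4/17.2 = 0.3721.
Mean = α/β = 7.4/17.2 = 0.4302.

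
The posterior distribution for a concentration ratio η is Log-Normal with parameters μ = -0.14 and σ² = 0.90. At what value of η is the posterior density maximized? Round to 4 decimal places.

0.3535

Mode = exp(μ − σ²) = exp(-1.04) = 0.3535.
Mean = exp(μ + σ²/2) = exp(0.310) = 1.3634.
This is the posterior mode — the MAP estimate.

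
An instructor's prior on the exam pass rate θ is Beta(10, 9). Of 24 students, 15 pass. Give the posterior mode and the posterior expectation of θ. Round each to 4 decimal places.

MAP = 0.5854; posterior mean = 0.5814

Posterior: Beta(10+15, 9+9) = Beta(25, 18).
Mode = (25−1)/(25+18−2) = 24/41 = 0.5854.
Mean = 25/(25+18) = 25/43 = 0.5814.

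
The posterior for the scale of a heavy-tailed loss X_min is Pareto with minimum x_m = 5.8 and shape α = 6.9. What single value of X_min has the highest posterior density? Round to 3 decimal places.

5.800

The Pareto density is strictly decreasing on [x_m, ∞), so the mode is x_m = 5.800.
Mean = α·x_m/(α−1) = 6.9·5.8/5.9 = 6.783.
This is the posterior mode — the MAP estimate.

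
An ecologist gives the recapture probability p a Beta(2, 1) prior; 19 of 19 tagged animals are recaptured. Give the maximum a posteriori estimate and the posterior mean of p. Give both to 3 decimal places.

MAP: 1.000. Posterior mean: 0.955.

Posterior: Beta(2+19, 1+0) = Beta(21, 1).
Since β = 1 ≤ 1 and α > 1, the Beta density is monotone increasing on [0,1]; the mode is at 1.
Mean = 21/(21+1) = 0.955.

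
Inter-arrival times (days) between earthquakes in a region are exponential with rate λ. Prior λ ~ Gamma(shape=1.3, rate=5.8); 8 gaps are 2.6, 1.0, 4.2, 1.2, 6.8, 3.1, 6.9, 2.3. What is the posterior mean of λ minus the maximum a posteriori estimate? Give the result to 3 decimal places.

Σ times = 28.1. Posterior: Gamma(shape = 1.3+8 = 9.3, rate = 5.8+28.1 = 33.9).
Mode = (α−1)/β = 8.3/33.9 = 0.245.
Mean = α/β = 9.3/33.9 = 0.274.
Difference = 0.274 − 0.245 = 0.029.

0.029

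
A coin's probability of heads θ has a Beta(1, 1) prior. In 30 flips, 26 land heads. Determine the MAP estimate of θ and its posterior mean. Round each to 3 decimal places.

MAP = 0.867, posterior mean = 0.844

Posterior: Beta(1+26, 1+4) = Beta(27, 5).
Mode = (27−1)/(27+5−2) = 26/30 = 0.867.
With a flat prior the MAP equals the MLE, 26/30.
Mean = 27/(27+5) = 27/32 = 0.844.
Left-skewed posterior ⇒ mean < mode.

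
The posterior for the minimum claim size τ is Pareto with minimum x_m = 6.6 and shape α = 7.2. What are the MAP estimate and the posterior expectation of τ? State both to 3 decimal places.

τ_MAP = 6.600, E[τ|data] = 7.665

The Pareto density is strictly decreasing on [x_m, ∞), so the mode is x_m = 6.600.
Mean = α·x_m/(α−1) = 7.2·6.6/6.2 = 7.665.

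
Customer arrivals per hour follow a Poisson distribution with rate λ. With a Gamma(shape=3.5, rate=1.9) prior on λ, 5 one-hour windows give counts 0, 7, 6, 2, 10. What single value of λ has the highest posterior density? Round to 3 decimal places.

3.986

Σ counts = 25. Posterior: Gamma(shape = 3.5+25 = 28.5, rate = 1.9+5 = 6.9).
Mode = (α−1)/β = 27.5/6.9 = 3.986.
Mean = α/β = 28.5/6.9 = 4.130.
This is the posterior mode — the MAP estimate.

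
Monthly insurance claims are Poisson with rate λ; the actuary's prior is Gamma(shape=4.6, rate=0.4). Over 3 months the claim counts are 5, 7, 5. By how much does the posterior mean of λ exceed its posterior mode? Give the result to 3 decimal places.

Σ counts = 17. Posterior: Gamma(shape = 4.6+17 = 21.6, rate = 0.4+3 = 3.4).
Mode = (α−1)/β = 20.6/3.4 = 6.059.
Mean = α/β = 21.6/3.4 = 6.353.
Difference = 6.353 − 6.059 = 0.294.

0.294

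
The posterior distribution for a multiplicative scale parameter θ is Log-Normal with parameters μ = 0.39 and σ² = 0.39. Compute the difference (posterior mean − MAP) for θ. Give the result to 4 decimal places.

Mode = exp(μ − σ²) = exp(0.00) = 1.0000.
Mean = exp(μ + σ²/2) = exp(0.585) = 1.7950.
Difference = 1.7950 − 1.0000 = 0.7950.

0.7950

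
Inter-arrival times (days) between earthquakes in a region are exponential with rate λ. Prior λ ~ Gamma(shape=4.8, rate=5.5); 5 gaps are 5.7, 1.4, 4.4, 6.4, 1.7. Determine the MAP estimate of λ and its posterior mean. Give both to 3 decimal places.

MAP = 0.351; posterior mean = 0.390

Σ times = 19.6. Posterior: Gamma(shape = 4.8+5 = 9.8, rate = 5.5+19.6 = 25.1).
Mode = (α−1)/β = 8.8/25.1 = 0.351.
Mean = α/β = 9.8/25.1 = 0.390.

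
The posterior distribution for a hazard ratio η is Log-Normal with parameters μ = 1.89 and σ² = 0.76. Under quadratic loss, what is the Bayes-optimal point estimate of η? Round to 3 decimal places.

Mode = exp(μ − σ²) = exp(1.13) = 3.096.
Mean = exp(μ + σ²/2) = exp(2.270) = 9.679.
Quadratic loss ⇒ the optimal estimator is the posterior mean.

9.679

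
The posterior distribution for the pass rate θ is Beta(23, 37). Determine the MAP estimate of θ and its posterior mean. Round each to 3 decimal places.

Mode = (23−1)/(23+37−2) = 22/58 = 0.379.
Mean = 23/(23+37) = 23/60 = 0.383.

MAP estimate = 0.379, posterior mean = 0.383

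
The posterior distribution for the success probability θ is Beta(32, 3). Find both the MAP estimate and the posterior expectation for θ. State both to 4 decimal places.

Mode = (32−1)/(32+3−2) = 31/33 = 0.9394.
Mean = 32/(32+3) = 32/35 = 0.9143.
The posterior is left-skewed, so the mode exceeds the mean.

θ_MAP = 0.9394, E[θ|data] = 0.9143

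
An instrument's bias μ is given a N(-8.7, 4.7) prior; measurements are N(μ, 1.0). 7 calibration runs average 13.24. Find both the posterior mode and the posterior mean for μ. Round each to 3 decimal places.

Posterior for μ is Normal. Precision-weighted mean: (1/4.7·-8.7 + 7/1.0·13.24) / (1/4.7 + 7/1.0) = 12.593.
A Normal posterior is symmetric, so mode = mean.

posterior mode = 12.593, posterior mean = 12.593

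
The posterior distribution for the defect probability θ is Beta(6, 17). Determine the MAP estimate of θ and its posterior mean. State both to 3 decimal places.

θ_MAP = 0.238, E[θ|data] = 0.261

Mode = (6−1)/(6+17−2) = 5/21 = 0.238.
Mean = 6/(6+17) = 6/23 = 0.261.
Mean > mode: the posterior has a right tail.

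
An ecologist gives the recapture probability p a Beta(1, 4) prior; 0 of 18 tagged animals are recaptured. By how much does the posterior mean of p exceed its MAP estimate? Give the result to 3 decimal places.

Posterior: Beta(1+0, 4+18) = Beta(1, 22).
Since α = 1 ≤ 1 and β > 1, the Beta density is monotone decreasing on [0,1]; the mode is at 0.
Mean = 1/(1+22) = 0.043.
Difference = 0.043 − 0.000 = 0.043.

0.043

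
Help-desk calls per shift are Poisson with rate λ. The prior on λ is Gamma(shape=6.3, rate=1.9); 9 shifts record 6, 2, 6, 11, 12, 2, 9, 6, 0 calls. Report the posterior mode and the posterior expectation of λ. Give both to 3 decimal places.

MAP = 5.440; posterior mean = 5.532

Σ counts = 54. Posterior: Gamma(shape = 6.3+54 = 60.3, rate = 1.9+9 = 10.9).
Mode = (α−1)/β = 59.3/10.9 = 5.440.
Mean = α/β = 60.3/10.9 = 5.532.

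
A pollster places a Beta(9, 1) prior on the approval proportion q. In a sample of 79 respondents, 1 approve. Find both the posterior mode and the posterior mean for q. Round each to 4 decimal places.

posterior mode = 0.1034, posterior mean = 0.1124

Posterior: Beta(9+1, 1+78) = Beta(10, 79).
Mode = (10−1)/(10+79−2) = 9/87 = 0.1034.
Mean = 10/(10+79) = 10/89 = 0.1124.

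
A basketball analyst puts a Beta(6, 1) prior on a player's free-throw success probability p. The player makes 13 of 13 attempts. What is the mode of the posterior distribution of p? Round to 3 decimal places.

Posterior: Beta(6+13, 1+0) = Beta(19, 1).
Since β = 1 ≤ 1 and α > 1, the Beta density is monotone increasing on [0,1]; the mode is at 1.
Mean = 19/(19+1) = 0.950.
This is the posterior mode — the MAP estimate.

1.000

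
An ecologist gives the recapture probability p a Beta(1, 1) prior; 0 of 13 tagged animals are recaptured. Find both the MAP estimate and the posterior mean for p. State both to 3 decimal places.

MAP estimate = 0.000, posterior mean = 0.067

Posterior: Beta(1+0, 1+13) = Beta(1, 14).
Since α = 1 ≤ 1 and β > 1, the Beta density is monotone decreasing on [0,1]; the mode is at 0.
Mean = 1/(1+14) = 0.067.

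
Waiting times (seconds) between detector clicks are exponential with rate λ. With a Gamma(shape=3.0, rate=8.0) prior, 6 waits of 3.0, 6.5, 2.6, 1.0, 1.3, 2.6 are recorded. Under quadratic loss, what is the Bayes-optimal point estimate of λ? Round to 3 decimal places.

Σ times = 17.0. Posterior: Gamma(shape = 3.0+6 = 9.0, rate = 8.0+17.0 = 25.0).
Mode = (α−1)/β = 8.0/25.0 = 0.320.
Mean = α/β = 9.0/25.0 = 0.360.
Quadratic loss ⇒ the optimal estimator is the posterior mean.

0.360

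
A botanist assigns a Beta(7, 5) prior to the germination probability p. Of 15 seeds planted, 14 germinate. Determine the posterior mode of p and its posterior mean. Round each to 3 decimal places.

MAP = 0.800; posterior mean = 0.778

Posterior: Beta(7+14, 5+1) = Beta(21, 6).
Mode = (21−1)/(21+6−2) = 20/25 = 0.800.
Mean = 21/(21+6) = 21/27 = 0.778.
The mean is pulled below the mode by the posterior's left skew.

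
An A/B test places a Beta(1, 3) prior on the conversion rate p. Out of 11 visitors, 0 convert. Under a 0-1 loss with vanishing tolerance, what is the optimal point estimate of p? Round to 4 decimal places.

0.0000

Posterior: Beta(1+0, 3+11) = Beta(1, 14).
Since α = 1 ≤ 1 and β > 1, the Beta density is monotone decreasing on [0,1]; the mode is at 0.
Mean = 1/(1+14) = 0.0667.
This is the posterior mode — the MAP estimate.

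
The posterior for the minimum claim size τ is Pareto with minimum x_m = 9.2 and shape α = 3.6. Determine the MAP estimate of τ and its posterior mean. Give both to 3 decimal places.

MAP: 9.200. Posterior mean: 12.738.

The Pareto density is strictly decreasing on [x_m, ∞), so the mode is x_m = 9.200.
Mean = α·x_m/(α−1) = 3.6·9.2/2.6 = 12.738.
The posterior is right-skewed, so the mean exceeds the mode.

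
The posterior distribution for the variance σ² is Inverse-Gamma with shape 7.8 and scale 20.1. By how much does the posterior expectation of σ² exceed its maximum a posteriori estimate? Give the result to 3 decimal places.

0.672

Mode = β/(α+1) = 20.1/8.8 = 2.284.
Mean = β/(α−1) = 20.1/6.8 = 2.956.
Difference = 2.956 − 2.284 = 0.672.
Right-skewed posterior ⇒ mode < mean.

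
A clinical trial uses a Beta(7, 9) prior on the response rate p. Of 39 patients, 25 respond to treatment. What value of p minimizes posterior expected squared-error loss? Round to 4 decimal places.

0.5818

Posterior: Beta(7+25, 9+14) = Beta(32, 23).
Mode = (32−1)/(32+23−2) = 31/53 = 0.5849.
Mean = 32/(32+23) = 32/55 = 0.5818.
Squared-error loss ⇒ the optimal estimator is the posterior mean.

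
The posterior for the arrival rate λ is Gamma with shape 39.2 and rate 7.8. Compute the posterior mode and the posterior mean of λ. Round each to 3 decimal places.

MAP = 4.897; posterior mean = 5.026

Mode = (α−1)/β = 38.2/7.8 = 4.897.
Mean = α/β = 39.2/7.8 = 5.026.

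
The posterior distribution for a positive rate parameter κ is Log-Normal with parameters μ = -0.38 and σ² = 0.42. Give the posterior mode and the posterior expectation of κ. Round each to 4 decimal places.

MAP = 0.4493; posterior mean = 0.8437

Mode = exp(μ − σ²) = exp(-0.80) = 0.4493.
Mean = exp(μ + σ²/2) = exp(-0.170) = 0.8437.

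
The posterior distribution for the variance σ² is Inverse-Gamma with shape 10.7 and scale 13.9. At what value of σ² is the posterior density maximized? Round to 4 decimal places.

Mode = β/(α+1) = 13.9/11.7 = 1.1880.
Mean = β/(α−1) = 13.9/9.7 = 1.4330.
This is the posterior mode — the MAP estimate.

1.1880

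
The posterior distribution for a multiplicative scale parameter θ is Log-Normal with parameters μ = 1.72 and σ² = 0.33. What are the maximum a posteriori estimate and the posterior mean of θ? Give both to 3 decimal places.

Mode = exp(μ − σ²) = exp(1.39) = 4.015.
Mean = exp(μ + σ²/2) = exp(1.885) = 6.586.
The mean is pulled above the mode by the posterior's right skew.

MAP: 4.015. Posterior mean: 6.586.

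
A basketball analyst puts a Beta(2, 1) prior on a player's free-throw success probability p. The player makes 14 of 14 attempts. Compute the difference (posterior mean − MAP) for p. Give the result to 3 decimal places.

-0.059

Posterior: Beta(2+14, 1+0) = Beta(16, 1).
Since β = 1 ≤ 1 and α > 1, the Beta density is monotone increasing on [0,1]; the mode is at 1.
Mean = 16/(16+1) = 0.941.
Difference = 0.941 − 1.000 = -0.059.
Mode > mean: the posterior has a left tail.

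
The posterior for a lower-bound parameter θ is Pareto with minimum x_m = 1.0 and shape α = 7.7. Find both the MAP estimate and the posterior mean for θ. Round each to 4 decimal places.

MAP estimate = 1.0000, posterior mean = 1.1493

The Pareto density is strictly decreasing on [x_m, ∞), so the mode is x_m = 1.0000.
Mean = α·x_m/(α−1) = 7.7·1.0/6.7 = 1.1493.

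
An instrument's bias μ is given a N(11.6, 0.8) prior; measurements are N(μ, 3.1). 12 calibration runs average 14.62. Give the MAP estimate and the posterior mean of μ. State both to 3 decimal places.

MAP estimate = 13.883, posterior mean = 13.883

Posterior for μ is Normal. Precision-weighted mean: (1/0.8·11.6 + 12/3.1·14.62) / (1/0.8 + 12/3.1) = 13.883.
A Normal posterior is symmetric, so mode = mean.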